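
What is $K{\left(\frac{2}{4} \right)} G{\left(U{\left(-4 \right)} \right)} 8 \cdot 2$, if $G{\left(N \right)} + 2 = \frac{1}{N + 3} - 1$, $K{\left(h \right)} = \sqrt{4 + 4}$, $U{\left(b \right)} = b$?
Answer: $- 128 \sqrt{2} \approx -181.02$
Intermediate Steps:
$K{\left(h \right)} = 2 \sqrt{2}$ ($K{\left(h \right)} = \sqrt{8} = 2 \sqrt{2}$)
$G{\left(N \right)} = -3 + \frac{1}{3 + N}$ ($G{\left(N \right)} = -2 + \left(\frac{1}{N + 3} - 1\right) = -2 - \left(1 - \frac{1}{3 + N}\right) = -3 + \frac{1}{3 + N}$)
$K{\left(\frac{2}{4} \right)} G{\left(U{\left(-4 \right)} \right)} 8 \cdot 2 = 2 \sqrt{2} \frac{-8 - -12}{3 - 4} \cdot 8 \cdot 2 = 2 \sqrt{2} \frac{-8 + 12}{-1} \cdot 16 = 2 \sqrt{2} \left(\left(-1\right) 4\right) 16 = 2 \sqrt{2} \left(-4\right) 16 = - 8 \sqrt{2} \cdot 16 = - 128 \sqrt{2}$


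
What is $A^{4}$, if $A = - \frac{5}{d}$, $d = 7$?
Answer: $\frac{625}{2401} \approx 0.26031$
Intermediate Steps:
$A = - \frac{5}{7} \approx -0.71429$
$A^{4} = \left(- \frac{5}{7}\right)^{4} = \frac{625}{2401}$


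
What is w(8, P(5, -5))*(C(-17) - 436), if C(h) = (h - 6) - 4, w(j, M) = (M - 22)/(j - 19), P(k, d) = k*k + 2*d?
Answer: -3241/11 ≈ -294.64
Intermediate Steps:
P(k, d) = k² + 2*d
w(j, M) = (-22 + M)/(-19 + j)
C(h) = -10 + h (C(h) = (-6 + h) - 4 = -10 + h)
w(8, P(5, -5))*(C(-17) - 436) = ((-22 + (5² + 2*(-5)))/(-19 + 8))*((-10 - 17) - 436) = ((-22 + (25 - 10))/(-11))*(-27 - 436) = -(-22 + 15)/11*(-463) = -1/11*(-7)*(-463) = (7/11)*(-463) = -3241/11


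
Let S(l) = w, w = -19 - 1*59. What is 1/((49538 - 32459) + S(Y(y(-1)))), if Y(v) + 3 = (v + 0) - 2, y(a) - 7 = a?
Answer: 1/17001 ≈ 5.8820e-5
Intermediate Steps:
y(a) = 7 + a
Y(v) = -5 + v (Y(v) = -3 + ((v + 0) - 2) = -3 + (v - 2) = -3 + (-2 + v) = -5 + v)
w = -78 (w = -19 - 59 = -78)
S(l) = -78
1/((49538 - 32459) + S(Y(y(-1)))) = 1/((49538 - 32459) - 78) = 1/(17079 - 78) = 1/17001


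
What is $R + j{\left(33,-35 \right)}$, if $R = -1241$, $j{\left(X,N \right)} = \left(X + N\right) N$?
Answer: $-1171$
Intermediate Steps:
$j{\left(X,N \right)} = N \left(N + X\right)$ ($j{\left(X,N \right)} = \left(N + X\right) N = N \left(N + X\right)$)
$R + j{\left(33,-35 \right)} = -1241 - 35 \left(-35 + 33\right) = -1241 - -70 = -1241 + 70 = -1171$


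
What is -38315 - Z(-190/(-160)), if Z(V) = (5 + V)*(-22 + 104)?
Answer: -310579/8 ≈ -38822.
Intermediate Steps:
Z(V) = 410 + 82*V (Z(V) = (5 + V)*82 = 410 + 82*V)
-38315 - Z(-190/(-160)) = -38315 - (410 + 82*(-190/(-160))) = -38315 - (410 + 82*(-190*(-1/160))) = -38315 - (410 + 82*(19/16)) = -38315 - (410 + 779/8) = -38315 - 1*4059/8 = -38315 - 4059/8 = -310579/8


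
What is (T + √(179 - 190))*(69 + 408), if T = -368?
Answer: -175536 + 477*I*√11 ≈ -1.7554e+5 + 1582.0*I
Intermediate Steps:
(T + √(179 - 190))*(69 + 408) = (-368 + √(179 - 190))*(69 + 408) = (-368 + √(-11))*477 = (-368 + I*√11)*477 = -175536 + 477*I*√11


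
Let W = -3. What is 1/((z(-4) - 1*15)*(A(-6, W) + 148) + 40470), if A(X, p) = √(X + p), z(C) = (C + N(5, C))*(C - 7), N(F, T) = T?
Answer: 51274/2629071037 - 219*I/2629071037 ≈ 1.9503e-5 - 8.3299e-8*I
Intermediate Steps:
z(C) = 2*C*(-7 + C) (z(C) = (C + C)*(C - 7) = (2*C)*(-7 + C) = 2*C*(-7 + C))
1/((z(-4) - 1*15)*(A(-6, W) + 148) + 40470) = 1/((2*(-4)*(-7 - 4) - 1*15)*(√(-6 - 3) + 148) + 40470) = 1/((2*(-4)*(-11) - 15)*(√(-9) + 148) + 40470) = 1/((88 - 15)*(3*I + 148) + 40470) = 1/(73*(148 + 3*I) + 40470) = 1/((10804 + 219*I) + 40470) = 1/(51274 + 219*I) = (51274 - 219*I)/2629071037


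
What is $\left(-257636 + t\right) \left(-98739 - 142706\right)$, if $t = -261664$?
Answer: $125382388500$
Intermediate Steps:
$\left(-257636 + t\right) \left(-98739 - 142706\right) = \left(-257636 - 261664\right) \left(-98739 - 142706\right) = \left(-519300\right) \left(-241445\right) = 125382388500$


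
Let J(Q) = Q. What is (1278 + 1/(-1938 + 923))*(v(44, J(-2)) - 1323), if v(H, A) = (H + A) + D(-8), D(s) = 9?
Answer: -1649998968/1015 ≈ -1.6256e+6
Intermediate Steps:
v(H, A) = 9 + A + H (v(H, A) = (H + A) + 9 = (A + H) + 9 = 9 + A + H)
(1278 + 1/(-1938 + 923))*(v(44, J(-2)) - 1323) = (1278 + 1/(-1938 + 923))*((9 - 2 + 44) - 1323) = (1278 + 1/(-1015))*(51 - 1323) = (1278 - 1/1015)*(-1272) = (1297169/1015)*(-1272) = -1649998968/1015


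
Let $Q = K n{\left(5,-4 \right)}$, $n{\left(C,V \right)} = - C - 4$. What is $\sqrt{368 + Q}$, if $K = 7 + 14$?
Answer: $\sqrt{179} \approx 13.379$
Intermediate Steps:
$K = 21$
$n{\left(C,V \right)} = -4 - C$
$Q = -189$ ($Q = 21 \left(-4 - 5\right) = 21 \left(-9\right) = -189$)
$\sqrt{368 + Q} = \sqrt{368 - 189} = \sqrt{179}$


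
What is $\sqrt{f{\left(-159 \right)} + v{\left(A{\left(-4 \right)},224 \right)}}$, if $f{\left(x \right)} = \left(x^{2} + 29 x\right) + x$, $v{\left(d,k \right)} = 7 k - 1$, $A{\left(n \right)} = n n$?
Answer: $\sqrt{22078} \approx 148.59$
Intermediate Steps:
$A{\left(n \right)} = n^{2}$
$v{\left(d,k \right)} = -1 + 7 k$
$f{\left(x \right)} = x^{2} + 30 x$
$\sqrt{f{\left(-159 \right)} + v{\left(A{\left(-4 \right)},224 \right)}} = \sqrt{- 159 \left(30 - 159\right) + \left(-1 + 7 \cdot 224\right)} = \sqrt{\left(-159\right) \left(-129\right) + \left(-1 + 1568\right)} = \sqrt{20511 + 1567} = \sqrt{22078}$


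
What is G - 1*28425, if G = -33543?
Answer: -61968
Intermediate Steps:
G - 1*28425 = -33543 - 1*28425 = -33543 - 28425 = -61968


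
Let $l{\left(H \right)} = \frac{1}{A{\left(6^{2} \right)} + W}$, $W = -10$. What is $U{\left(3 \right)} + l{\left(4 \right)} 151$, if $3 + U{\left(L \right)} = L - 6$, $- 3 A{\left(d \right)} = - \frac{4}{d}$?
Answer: $- \frac{5691}{269} \approx -21.156$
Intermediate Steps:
$A{\left(d \right)} = \frac{4}{3 d}$ ($A{\left(d \right)} = - \frac{\left(-4\right) \frac{1}{d}}{3} = \frac{4}{3 d}$)
$U{\left(L \right)} = -9 + L$ ($U{\left(L \right)} = -3 + \left(L - 6\right) = -3 + \left(-6 + L\right) = -9 + L$)
$l{\left(H \right)} = - \frac{27}{269}$ ($l{\left(H \right)} = \frac{1}{\frac{4}{3 \cdot 6^{2}} - 10} = \frac{1}{\frac{4}{3 \cdot 36} - 10} = \frac{1}{\frac{4}{3} \cdot \frac{1}{36} - 10} = \frac{1}{\frac{1}{27} - 10} = \frac{1}{- \frac{269}{27}} = - \frac{27}{269}$)
$U{\left(3 \right)} + l{\left(4 \right)} 151 = \left(-9 + 3\right) - \frac{4077}{269} = -6 - \frac{4077}{269} = - \frac{5691}{269}$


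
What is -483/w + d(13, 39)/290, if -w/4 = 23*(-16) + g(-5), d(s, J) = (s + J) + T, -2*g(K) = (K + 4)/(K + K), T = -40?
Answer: -306009/1067345 ≈ -0.28670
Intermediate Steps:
g(K) = -(4 + K)/(4*K) (g(K) = -(K + 4)/(2*(K + K)) = -(4 + K)/(2*(2*K)) = -(4 + K)*1/(2*K)/2 = -(4 + K)/(4*K))
d(s, J) = -40 + J + s (d(s, J) = (s + J) - 40 = (J + s) - 40 = -40 + J + s)
w = 7361/5 (w = -4*(23*(-16) + (1/4)*(-4 - 1*(-5))/(-5)) = -4*(-368 + (1/4)*(-1/5)*(-4 + 5)) = -4*(-368 + (1/4)*(-1/5)*1) = -4*(-368 - 1/20) = -4*(-7361/20) = 7361/5 ≈ 1472.2)
-483/w + d(13, 39)/290 = -483/7361/5 + (-40 + 39 + 13)/290 = -483*5/7361 + 12*(1/290) = -2415/7361 + 6/145 = -306009/1067345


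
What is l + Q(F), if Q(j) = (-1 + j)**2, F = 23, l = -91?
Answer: 393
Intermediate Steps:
l + Q(F) = -91 + (-1 + 23)**2 = -91 + 22**2 = -91 + 484 = 393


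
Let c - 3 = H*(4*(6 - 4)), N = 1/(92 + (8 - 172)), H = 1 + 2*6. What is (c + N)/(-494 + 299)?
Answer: -7703/14040 ≈ -0.54865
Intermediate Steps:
H = 13 (H = 1 + 12 = 13)
N = -1/72 (N = 1/(92 - 164) = 1/(-72) = -1/72 ≈ -0.013889)
c = 107 (c = 3 + 13*(4*(6 - 4)) = 3 + 13*(4*2) = 3 + 13*8 = 3 + 104 = 107)
(c + N)/(-494 + 299) = (107 - 1/72)/(-494 + 299) = (7703/72)/(-195) = (7703/72)*(-1/195) = -7703/14040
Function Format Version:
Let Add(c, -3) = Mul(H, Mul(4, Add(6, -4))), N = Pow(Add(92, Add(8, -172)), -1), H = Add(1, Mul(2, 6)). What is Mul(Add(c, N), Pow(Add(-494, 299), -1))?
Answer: Rational(-7703, 14040) ≈ -0.54865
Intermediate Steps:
H = 13 (H = Add(1, 12) = 13)
N = Rational(-1, 72) (N = Pow(Add(92, -164), -1) = Pow(-72, -1) = Rational(-1, 72) ≈ -0.013889)
c = 107 (c = Add(3, Mul(13, Mul(4, Add(6, -4)))) = Add(3, Mul(13, Mul(4, 2))) = Add(3, Mul(13, 8)) = Add(3, 104) = 107)
Mul(Add(c, N), Pow(Add(-494, 299), -1)) = Mul(Add(107, Rational(-1, 72)), Pow(Add(-494, 299), -1)) = Mul(Rational(7703, 72), Pow(-195, -1)) = Mul(Rational(7703, 72), Rational(-1, 195)) = Rational(-7703, 14040)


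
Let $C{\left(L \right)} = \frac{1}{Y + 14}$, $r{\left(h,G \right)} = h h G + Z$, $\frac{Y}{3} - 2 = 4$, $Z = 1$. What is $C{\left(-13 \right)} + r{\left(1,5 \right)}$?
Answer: $\frac{193}{32} \approx 6.0313$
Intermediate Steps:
$Y = 18$ ($Y = 6 + 3 \cdot 4 = 6 + 12 = 18$)
$r{\left(h,G \right)} = 1 + G h^{2}$ ($r{\left(h,G \right)} = h h G + 1 = h^{2} G + 1 = G h^{2} + 1 = 1 + G h^{2}$)
$C{\left(L \right)} = \frac{1}{32}$ ($C{\left(L \right)} = \frac{1}{18 + 14} = \frac{1}{32}$)
$C{\left(-13 \right)} + r{\left(1,5 \right)} = \frac{1}{32} + \left(1 + 5 \cdot 1^{2}\right) = \frac{1}{32} + \left(1 + 5 \cdot 1\right) = \frac{1}{32} + \left(1 + 5\right) = \frac{1}{32} + 6 = \frac{193}{32}$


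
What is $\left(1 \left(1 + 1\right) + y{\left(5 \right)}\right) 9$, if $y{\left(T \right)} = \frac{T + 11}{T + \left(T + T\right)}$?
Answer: $\frac{138}{5} \approx 27.6$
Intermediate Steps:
$y{\left(T \right)} = \frac{11 + T}{3 T}$ ($y{\left(T \right)} = \frac{11 + T}{T + 2 T} = \frac{11 + T}{3 T}$)
$\left(1 \left(1 + 1\right) + y{\left(5 \right)}\right) 9 = \left(1 \left(1 + 1\right) + \frac{11 + 5}{3 \cdot 5}\right) 9 = \left(1 \cdot 2 + \frac{1}{3} \cdot \frac{1}{5} \cdot 16\right) 9 = \left(2 + \frac{16}{15}\right) 9 = \frac{46}{15} \cdot 9 = \frac{138}{5}$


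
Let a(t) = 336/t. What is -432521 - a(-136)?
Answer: -7352815/17 ≈ -4.3252e+5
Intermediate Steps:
-432521 - a(-136) = -432521 - 336/(-136) = -432521 - 336*(-1)/136 = -432521 - 1*(-42/17) = -432521 + 42/17 = -7352815/17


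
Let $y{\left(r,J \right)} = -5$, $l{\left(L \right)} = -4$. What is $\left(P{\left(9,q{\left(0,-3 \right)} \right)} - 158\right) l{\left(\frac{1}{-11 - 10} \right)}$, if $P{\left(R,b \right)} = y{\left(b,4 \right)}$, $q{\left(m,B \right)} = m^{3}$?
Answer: $652$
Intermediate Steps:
$P{\left(R,b \right)} = -5$
$\left(P{\left(9,q{\left(0,-3 \right)} \right)} - 158\right) l{\left(\frac{1}{-11 - 10} \right)} = \left(-5 - 158\right) \left(-4\right) = \left(-163\right) \left(-4\right) = 652$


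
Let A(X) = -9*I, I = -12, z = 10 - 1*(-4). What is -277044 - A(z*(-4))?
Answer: -277152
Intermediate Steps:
z = 14 (z = 10 + 4 = 14)
A(X) = 108 (A(X) = -9*(-12) = 108)
-277044 - A(z*(-4)) = -277044 - 1*108 = -277044 - 108 = -277152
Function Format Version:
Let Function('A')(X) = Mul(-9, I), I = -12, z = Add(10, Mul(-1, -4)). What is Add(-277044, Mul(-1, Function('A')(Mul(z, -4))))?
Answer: -277152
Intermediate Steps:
z = 14 (z = Add(10, 4) = 14)
Function('A')(X) = 108 (Function('A')(X) = Mul(-9, -12) = 108)
Add(-277044, Mul(-1, Function('A')(Mul(z, -4)))) = Add(-277044, Mul(-1, 108)) = Add(-277044, -108) = -277152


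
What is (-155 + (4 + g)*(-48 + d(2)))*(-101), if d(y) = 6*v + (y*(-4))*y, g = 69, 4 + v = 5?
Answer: 443289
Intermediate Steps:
v = 1 (v = -4 + 5 = 1)
d(y) = 6 - 4*y**2 (d(y) = 6*1 + (y*(-4))*y = 6 + (-4*y)*y = 6 - 4*y**2)
(-155 + (4 + g)*(-48 + d(2)))*(-101) = (-155 + (4 + 69)*(-48 + (6 - 4*2**2)))*(-101) = (-155 + 73*(-48 + (6 - 4*4)))*(-101) = (-155 + 73*(-48 + (6 - 16)))*(-101) = (-155 + 73*(-48 - 10))*(-101) = (-155 + 73*(-58))*(-101) = (-155 - 4234)*(-101) = -4389*(-101) = 443289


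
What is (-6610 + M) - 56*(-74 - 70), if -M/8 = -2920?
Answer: 24814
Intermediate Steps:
M = 23360 (M = -8*(-2920) = 23360)
(-6610 + M) - 56*(-74 - 70) = (-6610 + 23360) - 56*(-74 - 70) = 16750 - 56*(-144) = 16750 + 8064 = 24814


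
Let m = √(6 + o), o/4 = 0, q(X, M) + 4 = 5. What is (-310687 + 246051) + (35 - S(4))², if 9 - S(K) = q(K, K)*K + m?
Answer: -63730 + 60*√6 ≈ -63583.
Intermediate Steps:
q(X, M) = 1 (q(X, M) = -4 + 5 = 1)
o = 0 (o = 4*0 = 0)
m = √6 (m = √(6 + 0) = √6 ≈ 2.4495)
S(K) = 9 - K - √6 (S(K) = 9 - (1*K + √6) = 9 - (K + √6) = 9 + (-K - √6) = 9 - K - √6)
(-310687 + 246051) + (35 - S(4))² = (-310687 + 246051) + (35 - (9 - 1*4 - √6))² = -64636 + (35 - (9 - 4 - √6))² = -64636 + (35 - (5 - √6))² = -64636 + (35 + (-5 + √6))² = -64636 + (30 + √6)²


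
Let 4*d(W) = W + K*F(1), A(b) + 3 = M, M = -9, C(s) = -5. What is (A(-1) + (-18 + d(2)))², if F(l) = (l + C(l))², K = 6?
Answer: 121/4 ≈ 30.250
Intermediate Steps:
A(b) = -12 (A(b) = -3 - 9 = -12)
F(l) = (-5 + l)² (F(l) = (l - 5)² = (-5 + l)²)
d(W) = 24 + W/4 (d(W) = (W + 6*(-5 + 1)²)/4 = (W + 6*(-4)²)/4 = (W + 6*16)/4 = (W + 96)/4 = (96 + W)/4 = 24 + W/4)
(A(-1) + (-18 + d(2)))² = (-12 + (-18 + (24 + (¼)*2)))² = (-12 + (-18 + (24 + ½)))² = (-12 + (-18 + 49/2))² = (-12 + 13/2)² = (-11/2)² = 121/4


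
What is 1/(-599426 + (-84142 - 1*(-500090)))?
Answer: -1/183478 ≈ -5.4502e-6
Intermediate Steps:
1/(-599426 + (-84142 - 1*(-500090))) = 1/(-599426 + (-84142 + 500090)) = 1/(-599426 + 415948) = 1/(-183478) = -1/183478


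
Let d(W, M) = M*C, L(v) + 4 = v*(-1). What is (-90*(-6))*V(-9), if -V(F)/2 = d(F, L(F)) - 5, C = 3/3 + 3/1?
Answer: -16200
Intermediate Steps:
C = 4 (C = 3*(⅓) + 3*1 = 1 + 3 = 4)
L(v) = -4 - v (L(v) = -4 + v*(-1) = -4 - v)
d(W, M) = 4*M (d(W, M) = M*4 = 4*M)
V(F) = 42 + 8*F (V(F) = -2*(4*(-4 - F) - 5) = -2*((-16 - 4*F) - 5) = -2*(-21 - 4*F) = 42 + 8*F)
(-90*(-6))*V(-9) = (-90*(-6))*(42 + 8*(-9)) = 540*(42 - 72) = 540*(-30) = -16200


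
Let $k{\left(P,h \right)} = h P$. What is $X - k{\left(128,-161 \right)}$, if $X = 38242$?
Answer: $58850$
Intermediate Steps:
$k{\left(P,h \right)} = P h$
$X - k{\left(128,-161 \right)} = 38242 - 128 \left(-161\right) = 38242 - -20608 = 38242 + 20608 = 58850$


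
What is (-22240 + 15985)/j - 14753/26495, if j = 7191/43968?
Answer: -809639638847/21169505 ≈ -38246.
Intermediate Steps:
j = 2397/14656 (j = 7191*(1/43968) = 2397/14656 ≈ 0.16355)
(-22240 + 15985)/j - 14753/26495 = (-22240 + 15985)/(2397/14656) - 14753/26495 = -6255*14656/2397 - 14753*1/26495 = -30557760/799 - 14753/26495 = -809639638847/21169505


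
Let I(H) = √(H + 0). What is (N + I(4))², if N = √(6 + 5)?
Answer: (2 + √11)² ≈ 28.267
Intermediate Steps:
I(H) = √H
N = √11 ≈ 3.3166
(N + I(4))² = (√11 + √4)² = (√11 + 2)² = (2 + √11)²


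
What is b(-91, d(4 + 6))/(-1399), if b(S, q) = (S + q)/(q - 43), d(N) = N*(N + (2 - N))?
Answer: -71/32177 ≈ -0.0022065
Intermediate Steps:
d(N) = 2*N (d(N) = N*2 = 2*N)
b(S, q) = (S + q)/(-43 + q)
b(-91, d(4 + 6))/(-1399) = ((-91 + 2*(4 + 6))/(-43 + 2*(4 + 6)))/(-1399) = ((-91 + 2*10)/(-43 + 2*10))*(-1/1399) = ((-91 + 20)/(-43 + 20))*(-1/1399) = (-71/(-23))*(-1/1399) = -1/23*(-71)*(-1/1399) = (71/23)*(-1/1399) = -71/32177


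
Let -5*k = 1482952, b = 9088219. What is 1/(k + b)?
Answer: 5/43958143 ≈ 1.1374e-7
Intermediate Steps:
k = -1482952/5 (k = -1/5*1482952 = -1482952/5 ≈ -2.9659e+5)
1/(k + b) = 1/(-1482952/5 + 9088219) = 1/(43958143/5) = 5/43958143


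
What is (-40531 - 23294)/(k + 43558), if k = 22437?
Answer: -12765/13199 ≈ -0.96712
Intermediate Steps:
(-40531 - 23294)/(k + 43558) = (-40531 - 23294)/(22437 + 43558) = -63825/65995 = -63825*1/65995 = -12765/13199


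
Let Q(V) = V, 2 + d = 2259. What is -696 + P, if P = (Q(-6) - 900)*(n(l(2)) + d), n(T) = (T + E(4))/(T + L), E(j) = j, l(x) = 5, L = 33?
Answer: -38869299/19 ≈ -2.0458e+6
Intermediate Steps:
d = 2257 (d = -2 + 2259 = 2257)
n(T) = (4 + T)/(33 + T) (n(T) = (T + 4)/(T + 33) = (4 + T)/(33 + T))
P = -38856075/19 (P = (-6 - 900)*((4 + 5)/(33 + 5) + 2257) = -906*(9/38 + 2257) = -906*85775/38 = -38856075/19 ≈ -2.0451e+6)
-696 + P = -696 - 38856075/19 = -38869299/19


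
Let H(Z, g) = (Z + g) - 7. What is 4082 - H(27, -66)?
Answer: 4128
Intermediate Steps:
H(Z, g) = -7 + Z + g
4082 - H(27, -66) = 4082 - (-7 + 27 - 66) = 4082 - 1*(-46) = 4082 + 46 = 4128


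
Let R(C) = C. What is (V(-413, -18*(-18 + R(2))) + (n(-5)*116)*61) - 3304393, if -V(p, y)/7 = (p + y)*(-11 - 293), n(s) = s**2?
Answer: -3393493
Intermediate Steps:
V(p, y) = 2128*p + 2128*y (V(p, y) = -7*(p + y)*(-11 - 293) = -7*(p + y)*(-304) = -7*(-304*p - 304*y) = 2128*p + 2128*y)
(V(-413, -18*(-18 + R(2))) + (n(-5)*116)*61) - 3304393 = ((2128*(-413) + 2128*(-18*(-18 + 2))) + ((-5)**2*116)*61) - 3304393 = ((-878864 + 2128*(-18*(-16))) + (25*116)*61) - 3304393 = ((-878864 + 2128*288) + 2900*61) - 3304393 = ((-878864 + 612864) + 176900) - 3304393 = (-266000 + 176900) - 3304393 = -89100 - 3304393 = -3393493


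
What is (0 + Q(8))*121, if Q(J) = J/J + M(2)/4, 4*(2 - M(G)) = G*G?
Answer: 605/4 ≈ 151.25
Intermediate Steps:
M(G) = 2 - G²/4 (M(G) = 2 - G*G/4 = 2 - G²/4)
Q(J) = 5/4 (Q(J) = J/J + (2 - ¼*2²)/4 = 1 + (2 - ¼*4)*(¼) = 1 + (2 - 1)*(¼) = 1 + 1*(¼) = 1 + ¼ = 5/4)
(0 + Q(8))*121 = (0 + 5/4)*121 = (5/4)*121 = 605/4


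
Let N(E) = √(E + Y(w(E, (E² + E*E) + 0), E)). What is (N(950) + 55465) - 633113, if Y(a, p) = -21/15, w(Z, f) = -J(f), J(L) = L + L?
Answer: -577648 + 3*√2635/5 ≈ -5.7762e+5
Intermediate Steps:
J(L) = 2*L
w(Z, f) = -2*f
Y(a, p) = -7/5 (Y(a, p) = -21*1/15 = -7/5)
N(E) = √(-7/5 + E) (N(E) = √(E - 7/5) = √(-7/5 + E))
(N(950) + 55465) - 633113 = (√(-35 + 25*950)/5 + 55465) - 633113 = (√(-35 + 23750)/5 + 55465) - 633113 = (√23715/5 + 55465) - 633113 = ((3*√2635)/5 + 55465) - 633113 = (3*√2635/5 + 55465) - 633113 = (55465 + 3*√2635/5) - 633113 = -577648 + 3*√2635/5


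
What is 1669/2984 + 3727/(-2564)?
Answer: -1710513/1912744 ≈ -0.89427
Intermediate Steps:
1669/2984 + 3727/(-2564) = 1669*(1/2984) + 3727*(-1/2564) = 1669/2984 - 3727/2564 = -1710513/1912744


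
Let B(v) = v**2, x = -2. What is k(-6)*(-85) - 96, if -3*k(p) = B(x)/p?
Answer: -1034/9 ≈ -114.89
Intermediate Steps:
k(p) = -4/(3*p) (k(p) = -(-2)**2/(3*p) = -4/(3*p))
k(-6)*(-85) - 96 = -4/3/(-6)*(-85) - 96 = -4/3*(-1/6)*(-85) - 96 = (2/9)*(-85) - 96 = -170/9 - 96 = -1034/9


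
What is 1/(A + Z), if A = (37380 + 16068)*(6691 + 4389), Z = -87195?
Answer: 1/592116645 ≈ 1.6889e-9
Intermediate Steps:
A = 592203840 (A = 53448*11080 = 592203840)
1/(A + Z) = 1/(592203840 - 87195) = 1/592116645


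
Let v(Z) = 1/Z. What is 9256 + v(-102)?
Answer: 944111/102 ≈ 9256.0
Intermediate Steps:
9256 + v(-102) = 9256 + 1/(-102) = 9256 - 1/102 = 944111/102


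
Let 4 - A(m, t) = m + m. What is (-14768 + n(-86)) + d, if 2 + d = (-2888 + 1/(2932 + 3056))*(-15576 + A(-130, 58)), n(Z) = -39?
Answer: 22058915977/499 ≈ 4.4206e+7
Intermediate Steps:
A(m, t) = 4 - 2*m (A(m, t) = 4 - (m + m) = 4 - 2*m)
d = 22066304670/499 (d = -2 + (-2888 + 1/(2932 + 3056))*(-15576 + (4 - 2*(-130))) = -2 + (-2888 + 1/5988)*(-15576 + (4 + 260)) = -2 + (-2888 + 1/5988)*(-15576 + 264) = -2 - 17293343/5988*(-15312) = -2 + 22066305668/499 = 22066304670/499 ≈ 4.4221e+7)
(-14768 + n(-86)) + d = (-14768 - 39) + 22066304670/499 = -14807 + 22066304670/499 = 22058915977/499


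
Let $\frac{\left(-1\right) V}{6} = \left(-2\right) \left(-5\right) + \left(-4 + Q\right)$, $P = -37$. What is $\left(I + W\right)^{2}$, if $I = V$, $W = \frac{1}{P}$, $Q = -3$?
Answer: $\frac{444889}{1369} \approx 324.97$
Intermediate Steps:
$W = - \frac{1}{37}$ ($W = \frac{1}{-37} = - \frac{1}{37} \approx -0.027027$)
$V = -18$ ($V = - 6 \left(\left(-2\right) \left(-5\right) - 7\right) = - 6 \left(10 - 7\right) = \left(-6\right) 3 = -18$)
$I = -18$
$\left(I + W\right)^{2} = \left(-18 - \frac{1}{37}\right)^{2} = \left(- \frac{667}{37}\right)^{2} = \frac{444889}{1369}$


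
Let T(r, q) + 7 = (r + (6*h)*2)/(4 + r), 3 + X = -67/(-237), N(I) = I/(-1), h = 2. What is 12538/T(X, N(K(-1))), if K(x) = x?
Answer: 952888/729 ≈ 1307.1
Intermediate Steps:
N(I) = -I (N(I) = I*(-1) = -I)
X = -644/237 (X = -3 - 67/(-237) = -3 - 67*(-1/237) = -3 + 67/237 = -644/237 ≈ -2.7173)
T(r, q) = -7 + (24 + r)/(4 + r) (T(r, q) = -7 + (r + (6*2)*2)/(4 + r) = -7 + (r + 12*2)/(4 + r) = -7 + (r + 24)/(4 + r) = -7 + (24 + r)/(4 + r))
12538/T(X, N(K(-1))) = 12538/((2*(-2 - 3*(-644/237))/(4 - 644/237))) = 12538/((2*(-2 + 644/79)/(304/237))) = 12538/((2*(237/304)*(486/79))) = 12538/(729/76) = 12538*(76/729) = 952888/729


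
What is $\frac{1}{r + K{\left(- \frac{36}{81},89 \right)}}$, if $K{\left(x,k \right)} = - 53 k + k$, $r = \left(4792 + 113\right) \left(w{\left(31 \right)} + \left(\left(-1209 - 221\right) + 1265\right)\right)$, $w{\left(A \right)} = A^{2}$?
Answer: $\frac{1}{3899752} \approx 2.5643 \cdot 10^{-7}$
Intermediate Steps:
$r = 3904380$ ($r = \left(4792 + 113\right) \left(31^{2} + \left(\left(-1209 - 221\right) + 1265\right)\right) = 4905 \left(961 + \left(-1430 + 1265\right)\right) = 4905 \left(961 - 165\right) = 4905 \cdot 796 = 3904380$)
$K{\left(x,k \right)} = - 52 k$
$\frac{1}{r + K{\left(- \frac{36}{81},89 \right)}} = \frac{1}{3904380 - 4628} = \frac{1}{3899752}$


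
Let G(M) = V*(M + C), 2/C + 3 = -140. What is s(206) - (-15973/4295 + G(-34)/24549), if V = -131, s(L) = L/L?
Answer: 68414250596/15077627565 ≈ 4.5375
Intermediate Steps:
s(L) = 1
C = -2/143 (C = 2/(-3 - 140) = 2/(-143) = 2*(-1/143) = -2/143 ≈ -0.013986)
G(M) = 262/143 - 131*M (G(M) = -131*(M - 2/143) = -131*(-2/143 + M) = 262/143 - 131*M)
s(206) - (-15973/4295 + G(-34)/24549) = 1 - (-15973/4295 + (262/143 - 131*(-34))/24549) = 1 - (-15973*1/4295 + (262/143 + 4454)*(1/24549)) = 1 - (-15973/4295 + (637184/143)*(1/24549)) = 1 - (-15973/4295 + 637184/3510507) = 1 - 1*(-53336623031/15077627565) = 1 + 53336623031/15077627565 = 68414250596/15077627565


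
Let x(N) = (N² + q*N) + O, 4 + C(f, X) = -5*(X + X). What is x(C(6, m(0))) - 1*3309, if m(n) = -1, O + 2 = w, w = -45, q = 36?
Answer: -3104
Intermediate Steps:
O = -47 (O = -2 - 45 = -47)
C(f, X) = -4 - 10*X (C(f, X) = -4 - 5*(X + X) = -4 - 10*X)
x(N) = -47 + N² + 36*N (x(N) = (N² + 36*N) - 47 = -47 + N² + 36*N)
x(C(6, m(0))) - 1*3309 = (-47 + (-4 - 10*(-1))² + 36*(-4 - 10*(-1))) - 1*3309 = (-47 + (-4 + 10)² + 36*(-4 + 10)) - 3309 = (-47 + 6² + 36*6) - 3309 = (-47 + 36 + 216) - 3309 = 205 - 3309 = -3104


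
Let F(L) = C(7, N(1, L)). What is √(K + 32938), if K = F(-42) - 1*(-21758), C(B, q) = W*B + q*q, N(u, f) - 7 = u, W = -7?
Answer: 3*√6079 ≈ 233.90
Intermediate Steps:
N(u, f) = 7 + u
C(B, q) = q² - 7*B (C(B, q) = -7*B + q*q = -7*B + q² = q² - 7*B)
F(L) = 15 (F(L) = (7 + 1)² - 7*7 = 8² - 49 = 64 - 49 = 15)
K = 21773 (K = 15 - 1*(-21758) = 15 + 21758 = 21773)
√(K + 32938) = √(21773 + 32938) = √54711 = 3*√6079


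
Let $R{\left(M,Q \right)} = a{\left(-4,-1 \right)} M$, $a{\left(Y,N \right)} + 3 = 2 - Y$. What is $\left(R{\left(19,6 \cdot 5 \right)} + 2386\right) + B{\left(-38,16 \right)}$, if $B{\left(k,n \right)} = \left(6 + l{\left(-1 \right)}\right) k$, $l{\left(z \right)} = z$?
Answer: $2253$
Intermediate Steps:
$a{\left(Y,N \right)} = -1 - Y$ ($a{\left(Y,N \right)} = -3 - \left(-2 + Y\right) = -1 - Y$)
$B{\left(k,n \right)} = 5 k$ ($B{\left(k,n \right)} = \left(6 - 1\right) k = 5 k$)
$R{\left(M,Q \right)} = 3 M$ ($R{\left(M,Q \right)} = \left(-1 - -4\right) M = \left(-1 + 4\right) M = 3 M$)
$\left(R{\left(19,6 \cdot 5 \right)} + 2386\right) + B{\left(-38,16 \right)} = \left(3 \cdot 19 + 2386\right) + 5 \left(-38\right) = \left(57 + 2386\right) - 190 = 2443 - 190 = 2253$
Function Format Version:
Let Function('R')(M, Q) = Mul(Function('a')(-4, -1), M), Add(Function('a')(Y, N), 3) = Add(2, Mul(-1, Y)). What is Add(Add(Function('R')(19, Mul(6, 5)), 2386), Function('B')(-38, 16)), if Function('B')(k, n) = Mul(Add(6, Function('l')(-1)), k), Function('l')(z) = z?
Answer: 2253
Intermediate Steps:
Function('a')(Y, N) = Add(-1, Mul(-1, Y)) (Function('a')(Y, N) = Add(-3, Add(2, Mul(-1, Y))) = Add(-1, Mul(-1, Y)))
Function('B')(k, n) = Mul(5, k) (Function('B')(k, n) = Mul(Add(6, -1), k) = Mul(5, k))
Function('R')(M, Q) = Mul(3, M) (Function('R')(M, Q) = Mul(Add(-1, Mul(-1, -4)), M) = Mul(Add(-1, 4), M) = Mul(3, M))
Add(Add(Function('R')(19, Mul(6, 5)), 2386), Function('B')(-38, 16)) = Add(Add(Mul(3, 19), 2386), Mul(5, -38)) = Add(Add(57, 2386), -190) = Add(2443, -190) = 2253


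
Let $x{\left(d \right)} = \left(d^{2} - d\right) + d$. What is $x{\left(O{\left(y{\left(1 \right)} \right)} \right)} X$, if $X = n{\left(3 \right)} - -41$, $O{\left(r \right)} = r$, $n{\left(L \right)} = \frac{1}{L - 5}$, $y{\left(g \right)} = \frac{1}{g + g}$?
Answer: $\frac{81}{8} \approx 10.125$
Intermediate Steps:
$y{\left(g \right)} = \frac{1}{2 g}$
$n{\left(L \right)} = \frac{1}{-5 + L}$
$x{\left(d \right)} = d^{2}$
$X = \frac{81}{2}$ ($X = \frac{1}{-5 + 3} - -41 = \frac{1}{-2} + 41 = - \frac{1}{2} + 41 = \frac{81}{2} \approx 40.5$)
$x{\left(O{\left(y{\left(1 \right)} \right)} \right)} X = \left(\frac{1}{2 \cdot 1}\right)^{2} \cdot \frac{81}{2} = \left(\frac{1}{2} \cdot 1\right)^{2} \cdot \frac{81}{2} = \left(\frac{1}{2}\right)^{2} \cdot \frac{81}{2} = \frac{1}{4} \cdot \frac{81}{2} = \frac{81}{8}$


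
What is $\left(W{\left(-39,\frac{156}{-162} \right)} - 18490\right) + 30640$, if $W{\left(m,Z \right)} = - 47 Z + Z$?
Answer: $\frac{329246}{27} \approx 12194.0$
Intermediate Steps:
$W{\left(m,Z \right)} = - 46 Z$
$\left(W{\left(-39,\frac{156}{-162} \right)} - 18490\right) + 30640 = \left(- 46 \frac{156}{-162} - 18490\right) + 30640 = \left(- 46 \cdot 156 \left(- \frac{1}{162}\right) - 18490\right) + 30640 = \left(\left(-46\right) \left(- \frac{26}{27}\right) - 18490\right) + 30640 = \left(\frac{1196}{27} - 18490\right) + 30640 = - \frac{498034}{27} + 30640 = \frac{329246}{27}$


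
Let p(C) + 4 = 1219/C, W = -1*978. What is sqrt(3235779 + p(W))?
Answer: sqrt(3094965822918)/978 ≈ 1798.8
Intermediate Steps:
W = -978
p(C) = -4 + 1219/C
sqrt(3235779 + p(W)) = sqrt(3235779 + (-4 + 1219/(-978))) = sqrt(3235779 + (-4 + 1219*(-1/978))) = sqrt(3235779 + (-4 - 1219/978)) = sqrt(3235779 - 5131/978) = sqrt(3164586731/978) = sqrt(3094965822918)/978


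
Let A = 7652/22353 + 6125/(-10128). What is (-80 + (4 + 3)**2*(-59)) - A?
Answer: -224182931665/75463728 ≈ -2970.7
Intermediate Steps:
A = -19804223/75463728 (A = 7652*(1/22353) + 6125*(-1/10128) = 7652/22353 - 6125/10128 = -19804223/75463728 ≈ -0.26243)
(-80 + (4 + 3)**2*(-59)) - A = (-80 + (4 + 3)**2*(-59)) - 1*(-19804223/75463728) = (-80 + 7**2*(-59)) + 19804223/75463728 = (-80 + 49*(-59)) + 19804223/75463728 = (-80 - 2891) + 19804223/75463728 = -2971 + 19804223/75463728 = -224182931665/75463728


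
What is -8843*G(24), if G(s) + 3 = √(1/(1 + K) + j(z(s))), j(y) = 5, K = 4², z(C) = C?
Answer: 26529 - 8843*√1462/17 ≈ 6639.5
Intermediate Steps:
K = 16
G(s) = -3 + √1462/17 (G(s) = -3 + √(1/(1 + 16) + 5) = -3 + √(1/17 + 5) = -3 + √(86/17) = -3 + √1462/17)
-8843*G(24) = -8843*(-3 + √1462/17) = 26529 - 8843*√1462/17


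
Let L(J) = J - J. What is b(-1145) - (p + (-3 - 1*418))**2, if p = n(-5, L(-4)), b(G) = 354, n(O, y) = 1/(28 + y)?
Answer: -138655833/784 ≈ -1.7686e+5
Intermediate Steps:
L(J) = 0
p = 1/28 (p = 1/(28 + 0) = 1/28 ≈ 0.035714)
b(-1145) - (p + (-3 - 1*418))**2 = 354 - (1/28 + (-3 - 1*418))**2 = 354 - (1/28 + (-3 - 418))**2 = 354 - (1/28 - 421)**2 = 354 - (-11787/28)**2 = 354 - 1*138933369/784 = 354 - 138933369/784 = -138655833/784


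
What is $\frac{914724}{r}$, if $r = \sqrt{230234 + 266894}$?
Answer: $\frac{228681 \sqrt{124282}}{62141} \approx 1297.3$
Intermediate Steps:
$r = 2 \sqrt{124282}$ ($r = \sqrt{497128} = 2 \sqrt{124282} \approx 705.07$)
$\frac{914724}{r} = \frac{914724}{2 \sqrt{124282}} = 914724 \frac{\sqrt{124282}}{248564} = \frac{228681 \sqrt{124282}}{62141}$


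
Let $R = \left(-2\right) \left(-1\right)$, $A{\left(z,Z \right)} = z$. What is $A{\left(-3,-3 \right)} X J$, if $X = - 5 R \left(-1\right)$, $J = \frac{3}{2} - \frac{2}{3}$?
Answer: $-25$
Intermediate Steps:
$R = 2$
$J = \frac{5}{6}$ ($J = 3 \cdot \frac{1}{2} - \frac{2}{3} = \frac{3}{2} - \frac{2}{3} = \frac{5}{6} \approx 0.83333$)
$X = 10$ ($X = - 5 \cdot 2 \left(-1\right) = \left(-5\right) \left(-2\right) = 10$)
$A{\left(-3,-3 \right)} X J = \left(-3\right) 10 \cdot \frac{5}{6} = \left(-30\right) \frac{5}{6} = -25$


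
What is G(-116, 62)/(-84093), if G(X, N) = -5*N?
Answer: 310/84093 ≈ 0.0036864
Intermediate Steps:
G(-116, 62)/(-84093) = -5*62/(-84093) = -310*(-1/84093) = 310/84093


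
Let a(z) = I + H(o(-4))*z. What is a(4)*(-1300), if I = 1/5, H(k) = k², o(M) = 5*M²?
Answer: -33280260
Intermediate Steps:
I = ⅕ ≈ 0.20000
a(z) = ⅕ + 6400*z (a(z) = ⅕ + (5*(-4)²)²*z = ⅕ + (5*16)²*z = ⅕ + 80²*z = ⅕ + 6400*z)
a(4)*(-1300) = (⅕ + 6400*4)*(-1300) = (⅕ + 25600)*(-1300) = (128001/5)*(-1300) = -33280260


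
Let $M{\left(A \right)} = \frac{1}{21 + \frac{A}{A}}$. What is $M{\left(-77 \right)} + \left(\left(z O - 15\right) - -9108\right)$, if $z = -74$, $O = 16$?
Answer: $\frac{173999}{22} \approx 7909.0$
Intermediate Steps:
$M{\left(A \right)} = \frac{1}{22}$ ($M{\left(A \right)} = \frac{1}{21 + 1} = \frac{1}{22}$)
$M{\left(-77 \right)} + \left(\left(z O - 15\right) - -9108\right) = \frac{1}{22} - -7909 = \frac{1}{22} + \left(\left(-1184 - 15\right) + 9108\right) = \frac{1}{22} + \left(-1199 + 9108\right) = \frac{1}{22} + 7909 = \frac{173999}{22}$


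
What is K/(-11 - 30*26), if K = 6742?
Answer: -6742/791 ≈ -8.5234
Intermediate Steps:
K/(-11 - 30*26) = 6742/(-11 - 30*26) = 6742/(-11 - 780) = 6742/(-791) = 6742*(-1/791) = -6742/791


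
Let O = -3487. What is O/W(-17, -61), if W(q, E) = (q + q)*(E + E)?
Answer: -3487/4148 ≈ -0.84065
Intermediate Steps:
W(q, E) = 4*E*q (W(q, E) = (2*q)*(2*E) = 4*E*q)
O/W(-17, -61) = -3487/(4*(-61)*(-17)) = -3487/4148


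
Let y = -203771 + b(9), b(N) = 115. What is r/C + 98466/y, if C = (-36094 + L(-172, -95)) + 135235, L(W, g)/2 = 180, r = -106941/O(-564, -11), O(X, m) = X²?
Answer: -129856514752043/268578733344624 ≈ -0.48350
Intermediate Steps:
r = -35647/106032 (r = -106941/((-564)²) = -106941/318096 = -106941*1/318096 = -35647/106032 ≈ -0.33619)
y = -203656 (y = -203771 + 115 = -203656)
L(W, g) = 360 (L(W, g) = 2*180 = 360)
C = 99501 (C = (-36094 + 360) + 135235 = -35734 + 135235 = 99501)
r/C + 98466/y = -35647/106032/99501 + 98466/(-203656) = -35647/106032*1/99501 + 98466*(-1/203656) = -35647/10550290032 - 49233/101828 = -129856514752043/268578733344624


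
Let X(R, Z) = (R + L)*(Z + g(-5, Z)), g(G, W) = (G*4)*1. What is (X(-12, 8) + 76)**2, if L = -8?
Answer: 99856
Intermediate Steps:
g(G, W) = 4*G (g(G, W) = (4*G)*1 = 4*G)
X(R, Z) = (-20 + Z)*(-8 + R) (X(R, Z) = (R - 8)*(Z + 4*(-5)) = (-8 + R)*(Z - 20) = (-8 + R)*(-20 + Z) = (-20 + Z)*(-8 + R))
(X(-12, 8) + 76)**2 = ((160 - 20*(-12) - 8*8 - 12*8) + 76)**2 = ((160 + 240 - 64 - 96) + 76)**2 = (240 + 76)**2 = 316**2 = 99856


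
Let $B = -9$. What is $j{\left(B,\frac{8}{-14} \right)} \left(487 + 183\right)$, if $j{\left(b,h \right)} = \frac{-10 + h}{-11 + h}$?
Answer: $\frac{49580}{81} \approx 612.1$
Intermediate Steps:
$j{\left(b,h \right)} = \frac{-10 + h}{-11 + h}$
$j{\left(B,\frac{8}{-14} \right)} \left(487 + 183\right) = \frac{-10 + \frac{8}{-14}}{-11 + \frac{8}{-14}} \left(487 + 183\right) = \frac{-10 + 8 \left(- \frac{1}{14}\right)}{-11 + 8 \left(- \frac{1}{14}\right)} 670 = \frac{-10 - \frac{4}{7}}{-11 - \frac{4}{7}} \cdot 670 = \frac{1}{- \frac{81}{7}} \left(- \frac{74}{7}\right) 670 = \left(- \frac{7}{81}\right) \left(- \frac{74}{7}\right) 670 = \frac{74}{81} \cdot 670 = \frac{49580}{81}$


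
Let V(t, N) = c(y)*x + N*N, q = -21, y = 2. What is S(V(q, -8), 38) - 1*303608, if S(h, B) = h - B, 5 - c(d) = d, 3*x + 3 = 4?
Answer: -303581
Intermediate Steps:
x = ⅓ (x = -1 + (⅓)*4 = -1 + 4/3 = ⅓ ≈ 0.33333)
c(d) = 5 - d
V(t, N) = 1 + N² (V(t, N) = (5 - 1*2)*(⅓) + N*N = (5 - 2)*(⅓) + N² = 3*(⅓) + N² = 1 + N²)
S(V(q, -8), 38) - 1*303608 = ((1 + (-8)²) - 1*38) - 1*303608 = ((1 + 64) - 38) - 303608 = (65 - 38) - 303608 = 27 - 303608 = -303581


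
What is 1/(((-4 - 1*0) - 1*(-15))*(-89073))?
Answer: -1/979803 ≈ -1.0206e-6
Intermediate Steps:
1/(((-4 - 1*0) - 1*(-15))*(-89073)) = 1/(((-4 + 0) + 15)*(-89073)) = 1/((-4 + 15)*(-89073)) = 1/(11*(-89073)) = 1/(-979803) = -1/979803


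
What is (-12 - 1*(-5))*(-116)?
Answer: 812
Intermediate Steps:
(-12 - 1*(-5))*(-116) = (-12 + 5)*(-116) = -7*(-116) = 812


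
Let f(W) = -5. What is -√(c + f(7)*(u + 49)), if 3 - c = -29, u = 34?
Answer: -I*√383 ≈ -19.57*I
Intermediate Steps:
c = 32 (c = 3 - 1*(-29) = 3 + 29 = 32)
-√(c + f(7)*(u + 49)) = -√(32 - 5*(34 + 49)) = -√(32 - 5*83) = -√(32 - 415) = -√(-383) = -I*√383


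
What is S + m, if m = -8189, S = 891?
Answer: -7298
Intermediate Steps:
S + m = 891 - 8189 = -7298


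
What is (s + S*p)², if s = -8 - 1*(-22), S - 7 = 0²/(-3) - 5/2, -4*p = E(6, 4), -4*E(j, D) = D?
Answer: 14641/64 ≈ 228.77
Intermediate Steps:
E(j, D) = -D/4
p = ¼ (p = -(-1)*4/16 = -¼*(-1) = ¼ ≈ 0.25000)
S = 9/2 (S = 7 + (0²/(-3) - 5/2) = 7 + (0*(-⅓) - 5*½) = 7 + (0 - 5/2) = 7 - 5/2 = 9/2 ≈ 4.5000)
s = 14 (s = -8 + 22 = 14)
(s + S*p)² = (14 + (9/2)*(¼))² = (14 + 9/8)² = (121/8)² = 14641/64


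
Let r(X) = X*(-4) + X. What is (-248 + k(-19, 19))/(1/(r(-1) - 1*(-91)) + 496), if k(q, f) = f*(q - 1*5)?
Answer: -66176/46625 ≈ -1.4193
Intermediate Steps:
r(X) = -3*X (r(X) = -4*X + X = -3*X)
k(q, f) = f*(-5 + q) (k(q, f) = f*(q - 5) = f*(-5 + q))
(-248 + k(-19, 19))/(1/(r(-1) - 1*(-91)) + 496) = (-248 + 19*(-5 - 19))/(1/(-3*(-1) - 1*(-91)) + 496) = (-248 + 19*(-24))/(1/(3 + 91) + 496) = (-248 - 456)/(1/94 + 496) = -704/(1/94 + 496) = -704/46625/94 = -704*94/46625 = -66176/46625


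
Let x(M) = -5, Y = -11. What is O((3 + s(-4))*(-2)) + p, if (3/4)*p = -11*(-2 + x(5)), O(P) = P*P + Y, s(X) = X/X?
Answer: 467/3 ≈ 155.67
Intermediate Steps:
s(X) = 1
O(P) = -11 + P**2 (O(P) = P*P - 11 = P**2 - 11 = -11 + P**2)
p = 308/3 (p = 4*(-11*(-2 - 5))/3 = 4*(-11*(-7))/3 = (4/3)*77 = 308/3 ≈ 102.67)
O((3 + s(-4))*(-2)) + p = (-11 + ((3 + 1)*(-2))**2) + 308/3 = (-11 + (4*(-2))**2) + 308/3 = (-11 + (-8)**2) + 308/3 = (-11 + 64) + 308/3 = 53 + 308/3 = 467/3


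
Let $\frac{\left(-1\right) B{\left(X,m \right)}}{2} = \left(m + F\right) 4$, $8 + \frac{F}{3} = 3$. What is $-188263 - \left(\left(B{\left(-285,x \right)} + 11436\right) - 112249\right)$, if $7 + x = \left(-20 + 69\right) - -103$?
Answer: $-86410$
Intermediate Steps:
$F = -15$ ($F = -24 + 3 \cdot 3 = -24 + 9 = -15$)
$x = 145$ ($x = -7 + \left(\left(-20 + 69\right) - -103\right) = -7 + \left(49 + 103\right) = -7 + 152 = 145$)
$B{\left(X,m \right)} = 120 - 8 m$ ($B{\left(X,m \right)} = - 2 \left(m - 15\right) 4 = - 2 \left(-15 + m\right) 4 = - 2 \left(-60 + 4 m\right) = 120 - 8 m$)
$-188263 - \left(\left(B{\left(-285,x \right)} + 11436\right) - 112249\right) = -188263 - \left(\left(\left(120 - 1160\right) + 11436\right) - 112249\right) = -188263 - \left(\left(-1040 + 11436\right) - 112249\right) = -188263 - \left(10396 - 112249\right) = -188263 - -101853 = -188263 + 101853 = -86410$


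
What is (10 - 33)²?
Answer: 529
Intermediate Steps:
(10 - 33)² = (-23)² = 529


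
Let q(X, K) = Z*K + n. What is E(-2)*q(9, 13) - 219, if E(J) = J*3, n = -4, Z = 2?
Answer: -351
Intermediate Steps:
q(X, K) = -4 + 2*K (q(X, K) = 2*K - 4 = -4 + 2*K)
E(J) = 3*J
E(-2)*q(9, 13) - 219 = (3*(-2))*(-4 + 2*13) - 219 = -6*(-4 + 26) - 219 = -6*22 - 219 = -132 - 219 = -351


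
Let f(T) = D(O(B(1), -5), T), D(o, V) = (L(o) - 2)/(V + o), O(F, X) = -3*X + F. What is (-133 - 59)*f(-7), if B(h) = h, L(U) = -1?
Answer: 64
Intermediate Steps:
O(F, X) = F - 3*X
D(o, V) = -3/(V + o) (D(o, V) = (-1 - 2)/(V + o) = -3/(V + o))
f(T) = -3/(16 + T) (f(T) = -3/(T + (1 - 3*(-5))) = -3/(T + (1 + 15)) = -3/(T + 16) = -3/(16 + T))
(-133 - 59)*f(-7) = (-133 - 59)*(-3/(16 - 7)) = -(-576)/9 = -192*(-⅓) = 64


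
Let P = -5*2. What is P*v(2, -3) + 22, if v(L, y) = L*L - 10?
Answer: 82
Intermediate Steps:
v(L, y) = -10 + L**2 (v(L, y) = L**2 - 10 = -10 + L**2)
P = -10
P*v(2, -3) + 22 = -10*(-10 + 2**2) + 22 = -10*(-10 + 4) + 22 = -10*(-6) + 22 = 60 + 22 = 82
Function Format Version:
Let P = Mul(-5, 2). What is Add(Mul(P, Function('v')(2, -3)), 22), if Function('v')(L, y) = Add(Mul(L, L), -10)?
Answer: 82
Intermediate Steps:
Function('v')(L, y) = Add(-10, Pow(L, 2)) (Function('v')(L, y) = Add(Pow(L, 2), -10) = Add(-10, Pow(L, 2)))
P = -10
Add(Mul(P, Function('v')(2, -3)), 22) = Add(Mul(-10, Add(-10, Pow(2, 2))), 22) = Add(Mul(-10, Add(-10, 4)), 22) = Add(Mul(-10, -6), 22) = Add(60, 22) = 82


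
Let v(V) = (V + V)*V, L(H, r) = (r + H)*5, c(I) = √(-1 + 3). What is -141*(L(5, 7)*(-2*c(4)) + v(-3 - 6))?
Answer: -22842 + 16920*√2 ≈ 1086.5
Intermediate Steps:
c(I) = √2
L(H, r) = 5*H + 5*r (L(H, r) = (H + r)*5 = 5*H + 5*r)
v(V) = 2*V² (v(V) = (2*V)*V = 2*V²)
-141*(L(5, 7)*(-2*c(4)) + v(-3 - 6)) = -141*((5*5 + 5*7)*(-2*√2) + 2*(-3 - 6)²) = -141*((25 + 35)*(-2*√2) + 2*(-9)²) = -141*(60*(-2*√2) + 2*81) = -141*(-120*√2 + 162) = -141*(162 - 120*√2) = -22842 + 16920*√2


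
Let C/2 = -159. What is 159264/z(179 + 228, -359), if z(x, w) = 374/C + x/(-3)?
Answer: -12661488/10879 ≈ -1163.8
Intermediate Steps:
C = -318 (C = 2*(-159) = -318)
z(x, w) = -187/159 - x/3 (z(x, w) = 374/(-318) + x/(-3) = 374*(-1/318) + x*(-⅓) = -187/159 - x/3)
159264/z(179 + 228, -359) = 159264/(-187/159 - (179 + 228)/3) = 159264/(-187/159 - ⅓*407) = 159264/(-187/159 - 407/3) = 159264/(-21758/159) = 159264*(-159/21758) = -12661488/10879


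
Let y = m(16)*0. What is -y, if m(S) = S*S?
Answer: 0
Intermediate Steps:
m(S) = S²
y = 0 (y = 16²*0 = 256*0 = 0)
-y = -1*0 = 0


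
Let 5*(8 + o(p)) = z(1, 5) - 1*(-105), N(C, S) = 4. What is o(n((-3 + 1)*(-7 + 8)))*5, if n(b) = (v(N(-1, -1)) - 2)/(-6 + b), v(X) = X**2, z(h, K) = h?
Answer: 66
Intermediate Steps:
n(b) = 14/(-6 + b) (n(b) = (4**2 - 2)/(-6 + b) = (16 - 2)/(-6 + b) = 14/(-6 + b))
o(p) = 66/5 (o(p) = -8 + (1 - 1*(-105))/5 = -8 + (1 + 105)/5 = -8 + (1/5)*106 = -8 + 106/5 = 66/5)
o(n((-3 + 1)*(-7 + 8)))*5 = (66/5)*5 = 66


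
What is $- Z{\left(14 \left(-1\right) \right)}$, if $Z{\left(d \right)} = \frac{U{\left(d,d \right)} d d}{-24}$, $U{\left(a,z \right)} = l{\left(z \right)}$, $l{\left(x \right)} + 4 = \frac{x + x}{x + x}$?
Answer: $- \frac{49}{2} \approx -24.5$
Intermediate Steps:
$l{\left(x \right)} = -3$ ($l{\left(x \right)} = -4 + \frac{x + x}{x + x} = -4 + \frac{2 x}{2 x} = -4 + 2 x \frac{1}{2 x} = -4 + 1 = -3$)
$U{\left(a,z \right)} = -3$
$Z{\left(d \right)} = \frac{d^{2}}{8}$ ($Z{\left(d \right)} = \frac{- 3 d d}{-24} = - 3 d^{2} \left(- \frac{1}{24}\right) = \frac{d^{2}}{8}$)
$- Z{\left(14 \left(-1\right) \right)} = - \frac{\left(14 \left(-1\right)\right)^{2}}{8} = - \frac{\left(-14\right)^{2}}{8} = - \frac{196}{8} = \left(-1\right) \frac{49}{2} = - \frac{49}{2}$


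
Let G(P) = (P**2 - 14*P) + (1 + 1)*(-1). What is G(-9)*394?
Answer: 80770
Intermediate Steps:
G(P) = -2 + P**2 - 14*P (G(P) = (P**2 - 14*P) + 2*(-1) = (P**2 - 14*P) - 2 = -2 + P**2 - 14*P)
G(-9)*394 = (-2 + (-9)**2 - 14*(-9))*394 = (-2 + 81 + 126)*394 = 205*394 = 80770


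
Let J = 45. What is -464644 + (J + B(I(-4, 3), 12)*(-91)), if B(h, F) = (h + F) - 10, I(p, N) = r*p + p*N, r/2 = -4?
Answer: -466601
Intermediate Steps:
r = -8 (r = 2*(-4) = -8)
I(p, N) = -8*p + N*p (I(p, N) = -8*p + p*N = -8*p + N*p)
B(h, F) = -10 + F + h (B(h, F) = (F + h) - 10 = -10 + F + h)
-464644 + (J + B(I(-4, 3), 12)*(-91)) = -464644 + (45 + (-10 + 12 - 4*(-8 + 3))*(-91)) = -464644 + (45 + (-10 + 12 - 4*(-5))*(-91)) = -464644 + (45 + (-10 + 12 + 20)*(-91)) = -464644 + (45 + 22*(-91)) = -464644 + (45 - 2002) = -464644 - 1957 = -466601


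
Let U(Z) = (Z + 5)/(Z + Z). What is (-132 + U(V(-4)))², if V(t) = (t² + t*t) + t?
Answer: 54154881/3136 ≈ 17269.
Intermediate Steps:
V(t) = t + 2*t² (V(t) = (t² + t²) + t = 2*t² + t = t + 2*t²)
U(Z) = (5 + Z)/(2*Z) (U(Z) = (5 + Z)/((2*Z)) = (5 + Z)*(1/(2*Z)) = (5 + Z)/(2*Z))
(-132 + U(V(-4)))² = (-132 + (5 - 4*(1 + 2*(-4)))/(2*((-4*(1 + 2*(-4))))))² = (-132 + (5 - 4*(1 - 8))/(2*((-4*(1 - 8)))))² = (-132 + (5 - 4*(-7))/(2*((-4*(-7)))))² = (-132 + (½)*(5 + 28)/28)² = (-132 + (½)*(1/28)*33)² = (-132 + 33/56)² = (-7359/56)² = 54154881/3136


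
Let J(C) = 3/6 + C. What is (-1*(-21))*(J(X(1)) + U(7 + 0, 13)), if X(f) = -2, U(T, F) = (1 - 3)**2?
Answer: 105/2 ≈ 52.500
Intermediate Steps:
U(T, F) = 4 (U(T, F) = (-2)**2 = 4)
J(C) = 1/2 + C (J(C) = 3*(1/6) + C = 1/2 + C)
(-1*(-21))*(J(X(1)) + U(7 + 0, 13)) = (-1*(-21))*((1/2 - 2) + 4) = 21*(-3/2 + 4) = 21*(5/2) = 105/2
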